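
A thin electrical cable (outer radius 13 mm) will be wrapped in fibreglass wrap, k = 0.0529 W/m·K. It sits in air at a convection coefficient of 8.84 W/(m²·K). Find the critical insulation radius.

For a cylinder r_cr = k/h = 0.0529/8.84
r_cr = 5.98 mm; since the bare radius (13 mm) is above r_cr, any added insulation will reduce heat loss.

r_cr ≈ 5.98 mm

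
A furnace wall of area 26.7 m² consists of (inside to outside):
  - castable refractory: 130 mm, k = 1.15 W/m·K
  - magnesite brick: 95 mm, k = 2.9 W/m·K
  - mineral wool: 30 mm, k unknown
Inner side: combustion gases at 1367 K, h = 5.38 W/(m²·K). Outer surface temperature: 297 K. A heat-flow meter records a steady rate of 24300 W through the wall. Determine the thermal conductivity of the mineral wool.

Model the wall as resistances in series:
R_inner film = 1/(h_i·A) = 1/(5.38×26.7) = 0.006962 K/W
R_castable refractory = L/(kA) = 0.13/(1.15×26.7) = 0.004234 K/W
R_magnesite brick = L/(kA) = 0.095/(2.9×26.7) = 0.001227 K/W
Sum of known resistances R_other = 0.01242 K/W
Total R = ΔT/Q = 1070/24300 = 0.04403 K/W
R_mineral wool = R_total − R_other = 0.03161 K/W
k = L/(R·A) = 0.03/(0.03161×26.7)

k ≈ 0.0355 W/(m·K)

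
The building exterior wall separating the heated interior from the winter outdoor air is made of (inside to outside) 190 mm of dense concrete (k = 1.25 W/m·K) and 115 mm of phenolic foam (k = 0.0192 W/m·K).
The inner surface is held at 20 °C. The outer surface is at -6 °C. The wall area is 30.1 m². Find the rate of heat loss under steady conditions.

Series thermal resistances:
R_dense concrete = L/(kA) = 0.19/(1.25×30.1) = 0.00505 K/W
R_phenolic foam = L/(kA) = 0.115/(0.0192×30.1) = 0.199 K/W
R_total = 0.204 K/W
Q = ΔT / R_total = 26 / 0.204

Q ≈ 127 W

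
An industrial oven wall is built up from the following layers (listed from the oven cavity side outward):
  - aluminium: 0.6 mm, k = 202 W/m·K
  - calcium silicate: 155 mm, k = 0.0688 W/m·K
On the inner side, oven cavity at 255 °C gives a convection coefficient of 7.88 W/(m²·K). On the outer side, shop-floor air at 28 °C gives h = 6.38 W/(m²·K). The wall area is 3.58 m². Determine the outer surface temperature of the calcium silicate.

T ≈ 42 °C

Thermal resistances in series:
R_inner film = 1/(h_i·A) = 1/(7.88×3.58) = 0.03545 K/W
R_aluminium = L/(kA) = 0.0006/(202×3.58) = 8.297×10^-7 K/W
R_calcium silicate = L/(kA) = 0.155/(0.0688×3.58) = 0.6293 K/W
R_outer film = 1/(h_o·A) = 1/(6.38×3.58) = 0.04378 K/W
R_total = 0.7085 K/W;  Q = ΔT/R_total = 227/0.7085 = 320.4 W
T_interface = T_inner − Q·ΣR(inner→interface) = 255 − 320×0.6648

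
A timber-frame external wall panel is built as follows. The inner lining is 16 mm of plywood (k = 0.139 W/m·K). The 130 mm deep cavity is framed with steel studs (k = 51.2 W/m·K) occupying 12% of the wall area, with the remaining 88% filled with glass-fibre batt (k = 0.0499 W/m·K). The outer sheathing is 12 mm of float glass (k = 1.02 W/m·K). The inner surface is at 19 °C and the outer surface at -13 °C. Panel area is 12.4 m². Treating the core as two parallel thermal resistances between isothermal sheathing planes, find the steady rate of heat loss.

Sheathing layers in series; stud and cavity paths in parallel between them.
R_inner = 0.016/(0.139×12.4) = 0.009283 K/W
R_stud  = 0.13/(51.2×0.12×12.4) = 0.001706 K/W
R_cav   = 0.13/(0.0499×0.88×12.4) = 0.2387 K/W
1/R_core = 1/R_stud + 1/R_cav → R_core = 0.001694 K/W
R_outer = 0.012/(1.02×12.4) = 9.488×10^-4 K/W
R_total = 0.01193 K/W
Q = ΔT/R_total = 32/0.01193

Q ≈ 2680 W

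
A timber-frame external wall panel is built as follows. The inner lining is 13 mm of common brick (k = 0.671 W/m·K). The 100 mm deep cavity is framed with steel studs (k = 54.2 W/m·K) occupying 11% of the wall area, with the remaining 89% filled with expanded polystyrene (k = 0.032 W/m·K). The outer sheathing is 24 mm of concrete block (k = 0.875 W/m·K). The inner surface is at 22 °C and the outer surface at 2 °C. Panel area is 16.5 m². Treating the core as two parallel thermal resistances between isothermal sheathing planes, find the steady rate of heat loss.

Q ≈ 5200 W

Sheathing layers in series; stud and cavity paths in parallel between them.
R_inner = 0.013/(0.671×16.5) = 0.001174 K/W
R_stud  = 0.1/(54.2×0.11×16.5) = 0.001017 K/W
R_cav   = 0.1/(0.032×0.89×16.5) = 0.2128 K/W
1/R_core = 1/R_stud + 1/R_cav → R_core = 0.001012 K/W
R_outer = 0.024/(0.875×16.5) = 0.001662 K/W
R_total = 0.003848 K/W
Q = ΔT/R_total = 20/0.003848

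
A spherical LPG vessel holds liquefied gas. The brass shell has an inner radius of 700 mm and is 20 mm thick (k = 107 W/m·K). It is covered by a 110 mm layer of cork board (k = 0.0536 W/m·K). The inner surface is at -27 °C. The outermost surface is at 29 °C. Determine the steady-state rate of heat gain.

Q ≈ 205 W

Radial (spherical) resistances in series:
R_brass shell = (1/0.7 − 1/0.72)/(4π×107) = 2.951×10^-5 K/W
R_cork board = (1/0.72 − 1/0.83)/(4π×0.0536) = 0.2733 K/W
R_total = 0.2733 K/W
Q = ΔT/R_total = 56/0.2733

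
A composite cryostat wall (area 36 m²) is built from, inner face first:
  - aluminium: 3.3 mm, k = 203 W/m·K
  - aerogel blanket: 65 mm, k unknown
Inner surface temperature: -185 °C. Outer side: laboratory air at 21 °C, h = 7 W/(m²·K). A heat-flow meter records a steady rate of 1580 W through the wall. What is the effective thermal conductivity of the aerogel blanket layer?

Treating each layer as a thermal resistance in series:
R_aluminium = L/(kA) = 0.0033/(203×36) = 4.516×10^-7 K/W
R_outer film = 1/(h_o·A) = 1/(7×36) = 0.003968 K/W
Sum of known resistances R_other = 0.003969 K/W
Total R = ΔT/Q = 206/1580 = 0.1304 K/W
R_aerogel blanket = R_total − R_other = 0.1264 K/W
k = L/(R·A) = 0.065/(0.1264×36)

k ≈ 0.0143 W/(m·K)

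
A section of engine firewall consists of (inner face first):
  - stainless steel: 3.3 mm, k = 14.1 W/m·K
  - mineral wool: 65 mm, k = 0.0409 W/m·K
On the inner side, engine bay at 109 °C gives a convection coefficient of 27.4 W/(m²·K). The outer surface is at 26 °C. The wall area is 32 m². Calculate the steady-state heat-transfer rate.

Q ≈ 1630 W

Treating each layer as a thermal resistance in series:
R_inner film = 1/(h_i·A) = 1/(27.4×32) = 0.001141 K/W
R_stainless steel = L/(kA) = 0.0033/(14.1×32) = 7.314×10^-6 K/W
R_mineral wool = L/(kA) = 0.065/(0.0409×32) = 0.04966 K/W
R_total = 0.05081 K/W
Q = ΔT / R_total = 83 / 0.05081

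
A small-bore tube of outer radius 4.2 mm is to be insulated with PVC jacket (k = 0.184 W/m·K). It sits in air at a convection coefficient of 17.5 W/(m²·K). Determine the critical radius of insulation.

For a cylinder r_cr = k/h = 0.184/17.5
r_cr = 10.5 mm; since the bare radius (4.2 mm) is below r_cr, adding a thin layer of insulation will *increase* heat loss.

r_cr ≈ 10.5 mm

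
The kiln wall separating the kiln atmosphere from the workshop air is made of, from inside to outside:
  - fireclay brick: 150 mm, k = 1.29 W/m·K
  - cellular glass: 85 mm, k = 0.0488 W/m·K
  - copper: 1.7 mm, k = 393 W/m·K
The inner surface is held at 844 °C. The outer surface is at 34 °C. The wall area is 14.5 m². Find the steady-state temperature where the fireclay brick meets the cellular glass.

T ≈ 793 °C

Thermal resistances in series:
R_fireclay brick = L/(kA) = 0.15/(1.29×14.5) = 0.008019 K/W
R_cellular glass = L/(kA) = 0.085/(0.0488×14.5) = 0.1201 K/W
R_copper = L/(kA) = 0.0017/(393×14.5) = 2.983×10^-7 K/W
R_total = 0.1281 K/W;  Q = ΔT/R_total = 810/0.1281 = 6321 W
T_interface = T_inner − Q·ΣR(inner→interface) = 844 − 6320×0.008019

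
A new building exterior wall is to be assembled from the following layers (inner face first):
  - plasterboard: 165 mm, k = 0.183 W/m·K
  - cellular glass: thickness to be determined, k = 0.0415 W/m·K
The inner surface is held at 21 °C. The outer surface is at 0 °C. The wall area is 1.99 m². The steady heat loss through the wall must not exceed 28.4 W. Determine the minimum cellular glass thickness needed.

L ≈ 23.6 mm

Model the wall as resistances in series:
R_plasterboard = L/(kA) = 0.165/(0.183×1.99) = 0.4531 K/W
Sum of the known resistances R_other = 0.4531 K/W
Required total resistance R_tot = ΔT/Q_allow = 21/28.4 = 0.7394 K/W
R_cellular glass = R_tot − R_other = 0.2864 K/W
L = R·k·A = 0.2864×0.0415×1.99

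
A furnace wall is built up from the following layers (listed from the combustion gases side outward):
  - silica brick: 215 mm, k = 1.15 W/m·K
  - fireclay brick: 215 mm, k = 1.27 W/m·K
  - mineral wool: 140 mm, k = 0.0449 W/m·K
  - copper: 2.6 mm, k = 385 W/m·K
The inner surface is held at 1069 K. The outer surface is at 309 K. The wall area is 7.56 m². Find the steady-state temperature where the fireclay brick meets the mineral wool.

T ≈ 991 K

Treating each layer as a thermal resistance in series:
R_silica brick = L/(kA) = 0.215/(1.15×7.56) = 0.02473 K/W
R_fireclay brick = L/(kA) = 0.215/(1.27×7.56) = 0.02239 K/W
R_mineral wool = L/(kA) = 0.14/(0.0449×7.56) = 0.4124 K/W
R_copper = L/(kA) = 0.0026/(385×7.56) = 8.933×10^-7 K/W
R_total = 0.4596 K/W;  Q = ΔT/R_total = 760/0.4596 = 1654 W
T_interface = T_inner − Q·ΣR(inner→interface) = 1069 − 1650×0.04712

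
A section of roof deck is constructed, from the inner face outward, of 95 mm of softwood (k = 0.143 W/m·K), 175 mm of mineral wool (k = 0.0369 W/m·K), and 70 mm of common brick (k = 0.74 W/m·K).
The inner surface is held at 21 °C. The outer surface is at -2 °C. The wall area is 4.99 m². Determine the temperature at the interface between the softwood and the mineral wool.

Using the resistance-network approach (series):
R_softwood = L/(kA) = 0.095/(0.143×4.99) = 0.1331 K/W
R_mineral wool = L/(kA) = 0.175/(0.0369×4.99) = 0.9504 K/W
R_common brick = L/(kA) = 0.07/(0.74×4.99) = 0.01896 K/W
R_total = 1.103 K/W;  Q = ΔT/R_total = 23/1.103 = 20.86 W
T_interface = T_inner − Q·ΣR(inner→interface) = 21 − 20.9×0.1331

T ≈ 18.2 °C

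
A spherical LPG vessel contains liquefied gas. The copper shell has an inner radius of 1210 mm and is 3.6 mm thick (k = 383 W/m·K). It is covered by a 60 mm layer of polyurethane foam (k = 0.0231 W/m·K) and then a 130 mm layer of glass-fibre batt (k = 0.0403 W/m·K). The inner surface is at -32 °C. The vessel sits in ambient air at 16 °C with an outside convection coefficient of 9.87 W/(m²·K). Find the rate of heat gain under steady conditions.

Each spherical layer contributes R = (1/r_i − 1/r_o)/(4πk):
R_copper shell = (1/1.21 − 1/1.2136)/(4π×383) = 5.094×10^-7 K/W
R_polyurethane foam = (1/1.2136 − 1/1.2736)/(4π×0.0231) = 0.1337 K/W
R_glass-fibre batt = (1/1.2736 − 1/1.4036)/(4π×0.0403) = 0.1436 K/W
R_outer film = 1/(h·4πr_o²) = 1/(9.87×4π×1.4036²) = 0.004092 K/W
R_total = 0.2814 K/W
Q = ΔT/R_total = 48/0.2814

Q ≈ 171 W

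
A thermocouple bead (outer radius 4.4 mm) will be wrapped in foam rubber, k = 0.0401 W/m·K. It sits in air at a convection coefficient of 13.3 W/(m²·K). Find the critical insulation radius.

r_cr ≈ 6.03 mm

For a sphere r_cr = 2k/h = 2×0.0401/13.3
r_cr = 6.03 mm; since the bare radius (4.4 mm) is below r_cr, adding a thin layer of insulation will *increase* heat loss.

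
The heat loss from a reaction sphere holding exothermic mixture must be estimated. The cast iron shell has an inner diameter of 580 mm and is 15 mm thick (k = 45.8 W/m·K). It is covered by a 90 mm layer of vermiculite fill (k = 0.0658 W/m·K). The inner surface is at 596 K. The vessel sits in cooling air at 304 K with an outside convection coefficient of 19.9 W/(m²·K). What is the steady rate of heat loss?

Q ≈ 314 W

For a spherical shell R = (1/r₁ − 1/r₂)/(4πk); film R = 1/(h·4πr²). In series:
R_cast iron shell = (1/0.29 − 1/0.305)/(4π×45.8) = 2.947×10^-4 K/W
R_vermiculite fill = (1/0.305 − 1/0.395)/(4π×0.0658) = 0.9035 K/W
R_outer film = 1/(h·4πr_o²) = 1/(19.9×4π×0.395²) = 0.02563 K/W
R_total = 0.9294 K/W
Q = ΔT/R_total = 292/0.9294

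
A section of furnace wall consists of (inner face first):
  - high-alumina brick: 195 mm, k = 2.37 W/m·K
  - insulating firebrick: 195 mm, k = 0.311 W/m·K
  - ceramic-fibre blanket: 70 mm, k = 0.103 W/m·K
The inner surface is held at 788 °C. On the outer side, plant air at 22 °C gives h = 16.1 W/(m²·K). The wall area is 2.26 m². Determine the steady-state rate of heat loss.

Q ≈ 1190 W

Thermal resistances in series:
R_high-alumina brick = L/(kA) = 0.195/(2.37×2.26) = 0.03641 K/W
R_insulating firebrick = L/(kA) = 0.195/(0.311×2.26) = 0.2774 K/W
R_ceramic-fibre blanket = L/(kA) = 0.07/(0.103×2.26) = 0.3007 K/W
R_outer film = 1/(h_o·A) = 1/(16.1×2.26) = 0.02748 K/W
R_total = 0.642 K/W
Q = ΔT / R_total = 766 / 0.642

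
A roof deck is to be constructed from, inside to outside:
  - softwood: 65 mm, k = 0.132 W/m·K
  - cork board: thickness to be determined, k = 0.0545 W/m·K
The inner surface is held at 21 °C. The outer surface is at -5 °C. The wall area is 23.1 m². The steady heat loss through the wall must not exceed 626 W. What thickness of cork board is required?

L ≈ 25.5 mm

Using the resistance-network approach (series):
R_softwood = L/(kA) = 0.065/(0.132×23.1) = 0.02132 K/W
Sum of the known resistances R_other = 0.02132 K/W
Required total resistance R_tot = ΔT/Q_allow = 26/626 = 0.04153 K/W
R_cork board = R_tot − R_other = 0.02022 K/W
L = R·k·A = 0.02022×0.0545×23.1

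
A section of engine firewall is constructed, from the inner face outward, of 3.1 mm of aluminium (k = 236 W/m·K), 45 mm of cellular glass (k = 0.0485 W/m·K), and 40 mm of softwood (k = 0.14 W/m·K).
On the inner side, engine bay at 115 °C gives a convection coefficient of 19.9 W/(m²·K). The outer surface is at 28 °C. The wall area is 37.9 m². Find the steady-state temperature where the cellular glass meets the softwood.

T ≈ 47.7 °C

Using the resistance-network approach (series):
R_inner film = 1/(h_i·A) = 1/(19.9×37.9) = 0.001326 K/W
R_aluminium = L/(kA) = 0.0031/(236×37.9) = 3.466×10^-7 K/W
R_cellular glass = L/(kA) = 0.045/(0.0485×37.9) = 0.02448 K/W
R_softwood = L/(kA) = 0.04/(0.14×37.9) = 0.007539 K/W
R_total = 0.03335 K/W;  Q = ΔT/R_total = 87/0.03335 = 2609 W
T_interface = T_inner − Q·ΣR(inner→interface) = 115 − 2610×0.02581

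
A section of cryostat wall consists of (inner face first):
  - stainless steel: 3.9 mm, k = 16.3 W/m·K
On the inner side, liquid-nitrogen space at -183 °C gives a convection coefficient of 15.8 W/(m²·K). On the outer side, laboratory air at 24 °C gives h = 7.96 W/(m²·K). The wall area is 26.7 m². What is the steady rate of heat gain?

Series thermal resistances:
R_inner film = 1/(h_i·A) = 1/(15.8×26.7) = 0.00237 K/W
R_stainless steel = L/(kA) = 0.0039/(16.3×26.7) = 8.961×10^-6 K/W
R_outer film = 1/(h_o·A) = 1/(7.96×26.7) = 0.004705 K/W
R_total = 0.007085 K/W
Q = ΔT / R_total = 207 / 0.007085

Q ≈ 29200 W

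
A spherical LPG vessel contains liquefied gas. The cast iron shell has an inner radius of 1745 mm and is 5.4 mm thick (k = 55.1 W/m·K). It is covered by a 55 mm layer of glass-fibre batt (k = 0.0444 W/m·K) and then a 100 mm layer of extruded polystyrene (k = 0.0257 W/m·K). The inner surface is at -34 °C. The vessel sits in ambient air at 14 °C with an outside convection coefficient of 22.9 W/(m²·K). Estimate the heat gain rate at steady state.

For a spherical shell R = (1/r₁ − 1/r₂)/(4πk); film R = 1/(h·4πr²). In series:
R_cast iron shell = (1/1.745 − 1/1.7504)/(4π×55.1) = 2.553×10^-6 K/W
R_glass-fibre batt = (1/1.7504 − 1/1.8054)/(4π×0.0444) = 0.03119 K/W
R_extruded polystyrene = (1/1.8054 − 1/1.9054)/(4π×0.0257) = 0.09001 K/W
R_outer film = 1/(h·4πr_o²) = 1/(22.9×4π×1.9054²) = 9.572×10^-4 K/W
R_total = 0.1222 K/W
Q = ΔT/R_total = 48/0.1222

Q ≈ 393 W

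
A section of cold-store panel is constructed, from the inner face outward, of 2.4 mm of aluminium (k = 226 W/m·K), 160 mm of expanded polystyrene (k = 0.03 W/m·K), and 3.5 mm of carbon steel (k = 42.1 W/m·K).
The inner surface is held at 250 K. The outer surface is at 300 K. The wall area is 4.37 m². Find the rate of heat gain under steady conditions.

Q ≈ 41 W

Model the wall as resistances in series:
R_aluminium = L/(kA) = 0.0024/(226×4.37) = 2.43×10^-6 K/W
R_expanded polystyrene = L/(kA) = 0.16/(0.03×4.37) = 1.22 K/W
R_carbon steel = L/(kA) = 0.0035/(42.1×4.37) = 1.902×10^-5 K/W
R_total = 1.22 K/W
Q = ΔT / R_total = 50 / 1.22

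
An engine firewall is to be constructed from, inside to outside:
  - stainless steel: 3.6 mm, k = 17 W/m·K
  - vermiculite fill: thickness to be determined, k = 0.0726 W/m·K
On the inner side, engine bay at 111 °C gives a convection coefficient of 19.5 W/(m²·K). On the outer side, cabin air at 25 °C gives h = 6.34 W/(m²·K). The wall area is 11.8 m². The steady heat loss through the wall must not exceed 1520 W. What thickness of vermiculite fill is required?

Using the resistance-network approach (series):
R_inner film = 1/(h_i·A) = 1/(19.5×11.8) = 0.004346 K/W
R_stainless steel = L/(kA) = 0.0036/(17×11.8) = 1.795×10^-5 K/W
R_outer film = 1/(h_o·A) = 1/(6.34×11.8) = 0.01337 K/W
Sum of the known resistances R_other = 0.01773 K/W
Required total resistance R_tot = ΔT/Q_allow = 86/1520 = 0.05658 K/W
R_vermiculite fill = R_tot − R_other = 0.03885 K/W
L = R·k·A = 0.03885×0.0726×11.8

L ≈ 33.3 mm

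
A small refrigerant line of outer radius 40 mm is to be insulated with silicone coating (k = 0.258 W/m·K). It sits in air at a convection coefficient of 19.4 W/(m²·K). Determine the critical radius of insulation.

For a cylinder r_cr = k/h = 0.258/19.4
r_cr = 13.3 mm; since the bare radius (40 mm) is above r_cr, any added insulation will reduce heat loss.

r_cr ≈ 13.3 mm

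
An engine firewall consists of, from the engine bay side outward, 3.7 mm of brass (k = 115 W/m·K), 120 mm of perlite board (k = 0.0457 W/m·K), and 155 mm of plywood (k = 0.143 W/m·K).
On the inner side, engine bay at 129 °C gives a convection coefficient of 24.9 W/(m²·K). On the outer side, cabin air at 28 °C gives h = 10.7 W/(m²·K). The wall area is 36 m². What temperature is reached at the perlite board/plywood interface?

T ≈ 58.9 °C

Treating each layer as a thermal resistance in series:
R_inner film = 1/(h_i·A) = 1/(24.9×36) = 0.001116 K/W
R_brass = L/(kA) = 0.0037/(115×36) = 8.937×10^-7 K/W
R_perlite board = L/(kA) = 0.12/(0.0457×36) = 0.07294 K/W
R_plywood = L/(kA) = 0.155/(0.143×36) = 0.03011 K/W
R_outer film = 1/(h_o·A) = 1/(10.7×36) = 0.002596 K/W
R_total = 0.1068 K/W;  Q = ΔT/R_total = 101/0.1068 = 946 W
T_interface = T_inner − Q·ΣR(inner→interface) = 129 − 946×0.07406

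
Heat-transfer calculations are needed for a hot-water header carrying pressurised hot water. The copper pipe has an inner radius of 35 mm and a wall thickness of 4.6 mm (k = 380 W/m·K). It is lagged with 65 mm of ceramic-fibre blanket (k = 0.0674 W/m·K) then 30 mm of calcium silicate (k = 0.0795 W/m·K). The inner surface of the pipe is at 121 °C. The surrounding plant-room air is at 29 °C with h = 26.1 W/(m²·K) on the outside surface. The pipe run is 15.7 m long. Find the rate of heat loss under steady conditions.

Q ≈ 508 W

Radial resistances (cylindrical: R_cond = ln(r_o/r_i)/(2πkL), R_conv = 1/(h·2πrL)):
R_copper pipe wall = ln(39.6/35)/(2π×380×15.7) = 3.294×10^-6 K/W
R_ceramic-fibre blanket = ln(104.6/39.6)/(2π×0.0674×15.7) = 0.1461 K/W
R_calcium silicate = ln(134.6/104.6)/(2π×0.0795×15.7) = 0.03215 K/W
R_outer film = 1/(h_o·2πr_oL) = 1/(26.1×2π×0.1346×15.7) = 0.002886 K/W
R_total = 0.1811 K/W
Q = ΔT/R_total = 92/0.1811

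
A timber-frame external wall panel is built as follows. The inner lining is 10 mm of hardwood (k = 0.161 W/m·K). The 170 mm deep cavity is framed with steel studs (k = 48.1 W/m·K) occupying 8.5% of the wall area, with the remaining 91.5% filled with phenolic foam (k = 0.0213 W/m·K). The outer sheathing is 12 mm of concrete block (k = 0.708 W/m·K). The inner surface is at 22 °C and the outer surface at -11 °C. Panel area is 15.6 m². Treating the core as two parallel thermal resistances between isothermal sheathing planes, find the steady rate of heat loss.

Sheathing layers in series; stud and cavity paths in parallel between them.
R_inner = 0.01/(0.161×15.6) = 0.003982 K/W
R_stud  = 0.17/(48.1×0.085×15.6) = 0.002665 K/W
R_cav   = 0.17/(0.0213×0.915×15.6) = 0.5591 K/W
1/R_core = 1/R_stud + 1/R_cav → R_core = 0.002653 K/W
R_outer = 0.012/(0.708×15.6) = 0.001086 K/W
R_total = 0.007721 K/W
Q = ΔT/R_total = 33/0.007721

Q ≈ 4270 W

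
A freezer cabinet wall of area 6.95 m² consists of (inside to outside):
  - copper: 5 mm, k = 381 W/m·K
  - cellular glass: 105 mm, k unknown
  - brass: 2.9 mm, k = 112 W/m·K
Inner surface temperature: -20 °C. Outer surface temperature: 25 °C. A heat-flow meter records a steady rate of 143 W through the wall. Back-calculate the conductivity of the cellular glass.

k ≈ 0.048 W/(m·K)

Series thermal resistances:
R_copper = L/(kA) = 0.005/(381×6.95) = 1.888×10^-6 K/W
R_brass = L/(kA) = 0.0029/(112×6.95) = 3.726×10^-6 K/W
Sum of known resistances R_other = 5.614×10^-6 K/W
Total R = ΔT/Q = 45/143 = 0.3147 K/W
R_cellular glass = R_total − R_other = 0.3147 K/W
k = L/(R·A) = 0.105/(0.3147×6.95)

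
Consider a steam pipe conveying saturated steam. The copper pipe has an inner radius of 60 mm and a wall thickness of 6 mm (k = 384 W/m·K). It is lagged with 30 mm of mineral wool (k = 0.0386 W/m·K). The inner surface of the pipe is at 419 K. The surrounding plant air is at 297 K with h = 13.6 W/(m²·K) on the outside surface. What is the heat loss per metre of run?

Radial resistances (cylindrical: R_cond = ln(r_o/r_i)/(2πkL), R_conv = 1/(h·2πrL)):
R_copper pipe wall = ln(66/60)/(2π×384×1) = 3.95×10^-5 K/W
R_mineral wool = ln(96/66)/(2π×0.0386×1) = 1.545 K/W
R_outer film = 1/(h_o·2πr_oL) = 1/(13.6×2π×0.096×1) = 0.1219 K/W
R_total = 1.667 K/W
Q = ΔT/R_total = 122/1.667

q′ ≈ 73.2 W/m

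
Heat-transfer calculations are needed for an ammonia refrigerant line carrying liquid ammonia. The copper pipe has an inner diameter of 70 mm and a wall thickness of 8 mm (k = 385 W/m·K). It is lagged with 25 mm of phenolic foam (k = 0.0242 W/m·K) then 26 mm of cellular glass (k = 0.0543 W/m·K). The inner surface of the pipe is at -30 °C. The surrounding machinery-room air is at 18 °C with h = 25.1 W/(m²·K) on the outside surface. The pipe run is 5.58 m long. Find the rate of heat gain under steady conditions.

Per-layer cylindrical resistances, series-summed:
R_copper pipe wall = ln(43/35)/(2π×385×5.58) = 1.525×10^-5 K/W
R_phenolic foam = ln(68/43)/(2π×0.0242×5.58) = 0.5402 K/W
R_cellular glass = ln(94/68)/(2π×0.0543×5.58) = 0.1701 K/W
R_outer film = 1/(h_o·2πr_oL) = 1/(25.1×2π×0.094×5.58) = 0.01209 K/W
R_total = 0.7223 K/W
Q = ΔT/R_total = 48/0.7223

Q ≈ 66.5 W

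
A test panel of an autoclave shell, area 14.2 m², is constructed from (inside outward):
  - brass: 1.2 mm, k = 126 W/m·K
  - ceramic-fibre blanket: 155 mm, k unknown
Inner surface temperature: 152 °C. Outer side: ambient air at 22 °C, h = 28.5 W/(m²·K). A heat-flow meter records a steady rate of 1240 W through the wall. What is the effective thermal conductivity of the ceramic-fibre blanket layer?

Model the wall as resistances in series:
R_brass = L/(kA) = 0.0012/(126×14.2) = 6.707×10^-7 K/W
R_outer film = 1/(h_o·A) = 1/(28.5×14.2) = 0.002471 K/W
Sum of known resistances R_other = 0.002472 K/W
Total R = ΔT/Q = 130/1240 = 0.1048 K/W
R_ceramic-fibre blanket = R_total − R_other = 0.1024 K/W
k = L/(R·A) = 0.155/(0.1024×14.2)

k ≈ 0.107 W/(m·K)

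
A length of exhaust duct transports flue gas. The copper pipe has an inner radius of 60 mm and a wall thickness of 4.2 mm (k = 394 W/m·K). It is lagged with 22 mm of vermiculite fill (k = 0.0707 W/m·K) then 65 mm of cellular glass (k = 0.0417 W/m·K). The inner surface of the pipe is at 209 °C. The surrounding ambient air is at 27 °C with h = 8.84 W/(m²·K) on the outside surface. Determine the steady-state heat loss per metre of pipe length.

q′ ≈ 62.2 W/m

Radial resistances (cylindrical: R_cond = ln(r_o/r_i)/(2πkL), R_conv = 1/(h·2πrL)):
R_copper pipe wall = ln(64.2/60)/(2π×394×1) = 2.733×10^-5 K/W
R_vermiculite fill = ln(86.2/64.2)/(2π×0.0707×1) = 0.6633 K/W
R_cellular glass = ln(151.2/86.2)/(2π×0.0417×1) = 2.145 K/W
R_outer film = 1/(h_o·2πr_oL) = 1/(8.84×2π×0.1512×1) = 0.1191 K/W
R_total = 2.927 K/W
Q = ΔT/R_total = 182/2.927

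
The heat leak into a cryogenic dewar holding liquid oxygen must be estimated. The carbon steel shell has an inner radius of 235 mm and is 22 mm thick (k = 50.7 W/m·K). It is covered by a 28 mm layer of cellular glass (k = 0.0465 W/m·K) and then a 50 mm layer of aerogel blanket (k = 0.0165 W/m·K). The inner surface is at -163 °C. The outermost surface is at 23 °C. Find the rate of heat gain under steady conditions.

Radial (spherical) resistances in series:
R_carbon steel shell = (1/0.235 − 1/0.257)/(4π×50.7) = 5.717×10^-4 K/W
R_cellular glass = (1/0.257 − 1/0.285)/(4π×0.0465) = 0.6542 K/W
R_aerogel blanket = (1/0.285 − 1/0.335)/(4π×0.0165) = 2.526 K/W
R_total = 3.181 K/W
Q = ΔT/R_total = 186/3.181

Q ≈ 58.5 W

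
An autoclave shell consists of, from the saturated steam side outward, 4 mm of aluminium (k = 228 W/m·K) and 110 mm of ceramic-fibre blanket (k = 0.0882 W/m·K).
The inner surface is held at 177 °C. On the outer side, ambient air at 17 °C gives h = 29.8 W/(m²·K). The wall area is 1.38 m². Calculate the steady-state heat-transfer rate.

Q ≈ 172 W

Model the wall as resistances in series:
R_aluminium = L/(kA) = 0.004/(228×1.38) = 1.271×10^-5 K/W
R_ceramic-fibre blanket = L/(kA) = 0.11/(0.0882×1.38) = 0.9037 K/W
R_outer film = 1/(h_o·A) = 1/(29.8×1.38) = 0.02432 K/W
R_total = 0.9281 K/W
Q = ΔT / R_total = 160 / 0.9281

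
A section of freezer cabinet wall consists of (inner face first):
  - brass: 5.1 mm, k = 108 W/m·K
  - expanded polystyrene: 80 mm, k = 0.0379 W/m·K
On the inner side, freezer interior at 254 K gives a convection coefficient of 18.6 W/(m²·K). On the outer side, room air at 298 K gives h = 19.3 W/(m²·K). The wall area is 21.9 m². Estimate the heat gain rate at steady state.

Q ≈ 435 W

Model the wall as resistances in series:
R_inner film = 1/(h_i·A) = 1/(18.6×21.9) = 0.002455 K/W
R_brass = L/(kA) = 0.0051/(108×21.9) = 2.156×10^-6 K/W
R_expanded polystyrene = L/(kA) = 0.08/(0.0379×21.9) = 0.09638 K/W
R_outer film = 1/(h_o·A) = 1/(19.3×21.9) = 0.002366 K/W
R_total = 0.1012 K/W
Q = ΔT / R_total = 44 / 0.1012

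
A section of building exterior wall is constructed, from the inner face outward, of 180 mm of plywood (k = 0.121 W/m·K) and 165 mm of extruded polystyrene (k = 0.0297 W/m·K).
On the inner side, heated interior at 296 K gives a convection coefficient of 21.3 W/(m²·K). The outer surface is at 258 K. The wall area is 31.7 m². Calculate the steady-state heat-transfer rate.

Q ≈ 170 W

Treating each layer as a thermal resistance in series:
R_inner film = 1/(h_i·A) = 1/(21.3×31.7) = 0.001481 K/W
R_plywood = L/(kA) = 0.18/(0.121×31.7) = 0.04693 K/W
R_extruded polystyrene = L/(kA) = 0.165/(0.0297×31.7) = 0.1753 K/W
R_total = 0.2237 K/W
Q = ΔT / R_total = 38 / 0.2237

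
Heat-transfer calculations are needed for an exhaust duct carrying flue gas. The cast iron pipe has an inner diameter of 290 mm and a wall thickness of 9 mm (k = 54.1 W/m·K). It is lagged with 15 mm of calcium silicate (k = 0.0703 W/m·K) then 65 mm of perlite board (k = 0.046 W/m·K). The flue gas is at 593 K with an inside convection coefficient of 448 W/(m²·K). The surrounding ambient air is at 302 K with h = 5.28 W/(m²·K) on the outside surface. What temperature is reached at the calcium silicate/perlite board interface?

T ≈ 551 K

For a radial system each layer contributes R = ln(r_out/r_in)/(2πkL); films add R = 1/(hA).
R_inner film = 1/(h_i·2πr₁L) = 1/(448×2π×0.145×1) = 0.00245 K/W
R_cast iron pipe wall = ln(154/145)/(2π×54.1×1) = 1.772×10^-4 K/W
R_calcium silicate = ln(169/154)/(2π×0.0703×1) = 0.2104 K/W
R_perlite board = ln(234/169)/(2π×0.046×1) = 1.126 K/W
R_outer film = 1/(h_o·2πr_oL) = 1/(5.28×2π×0.234×1) = 0.1288 K/W
R_total = 1.468 K/W
Q = ΔT/R_total = 291/1.468
Q = 198 W/m
T_interface = T_inner − Q·ΣR(inner→interface) = 593 − 198×0.2131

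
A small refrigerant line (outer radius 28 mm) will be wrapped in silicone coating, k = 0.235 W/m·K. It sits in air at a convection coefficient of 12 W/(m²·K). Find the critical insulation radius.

For a cylinder r_cr = k/h = 0.235/12
r_cr = 19.6 mm; since the bare radius (28 mm) is above r_cr, any added insulation will reduce heat loss.

r_cr ≈ 19.6 mm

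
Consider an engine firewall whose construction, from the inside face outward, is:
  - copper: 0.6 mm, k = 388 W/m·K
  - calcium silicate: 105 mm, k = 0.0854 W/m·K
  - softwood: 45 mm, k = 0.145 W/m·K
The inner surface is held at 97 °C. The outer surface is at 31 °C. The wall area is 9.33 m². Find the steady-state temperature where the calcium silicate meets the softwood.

Model the wall as resistances in series:
R_copper = L/(kA) = 0.0006/(388×9.33) = 1.657×10^-7 K/W
R_calcium silicate = L/(kA) = 0.105/(0.0854×9.33) = 0.1318 K/W
R_softwood = L/(kA) = 0.045/(0.145×9.33) = 0.03326 K/W
R_total = 0.165 K/W;  Q = ΔT/R_total = 66/0.165 = 399.9 W
T_interface = T_inner − Q·ΣR(inner→interface) = 97 − 400×0.1318

T ≈ 44.3 °C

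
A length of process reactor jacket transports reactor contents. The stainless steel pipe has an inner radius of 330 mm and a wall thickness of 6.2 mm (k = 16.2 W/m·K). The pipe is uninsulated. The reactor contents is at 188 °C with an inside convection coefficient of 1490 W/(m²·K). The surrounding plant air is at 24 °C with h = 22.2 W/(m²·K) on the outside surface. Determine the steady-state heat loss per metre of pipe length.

Cylindrical conduction, so R = ln(r₂/r₁)/(2πkL) per layer, in series:
R_inner film = 1/(h_i·2πr₁L) = 1/(1490×2π×0.33×1) = 3.237×10^-4 K/W
R_stainless steel pipe wall = ln(336.2/330)/(2π×16.2×1) = 1.829×10^-4 K/W
R_outer film = 1/(h_o·2πr_oL) = 1/(22.2×2π×0.3362×1) = 0.02132 K/W
R_total = 0.02183 K/W
Q = ΔT/R_total = 164/0.02183

q′ ≈ 7510 W/m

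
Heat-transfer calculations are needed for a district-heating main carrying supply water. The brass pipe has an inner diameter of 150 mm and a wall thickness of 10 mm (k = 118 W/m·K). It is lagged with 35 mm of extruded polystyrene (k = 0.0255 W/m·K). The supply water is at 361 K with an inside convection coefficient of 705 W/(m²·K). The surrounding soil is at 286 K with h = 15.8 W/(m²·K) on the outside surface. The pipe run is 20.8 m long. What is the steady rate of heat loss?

Cylindrical conduction, so R = ln(r₂/r₁)/(2πkL) per layer, in series:
R_inner film = 1/(h_i·2πr₁L) = 1/(705×2π×0.075×20.8) = 1.447×10^-4 K/W
R_brass pipe wall = ln(85/75)/(2π×118×20.8) = 8.116×10^-6 K/W
R_extruded polystyrene = ln(120/85)/(2π×0.0255×20.8) = 0.1035 K/W
R_outer film = 1/(h_o·2πr_oL) = 1/(15.8×2π×0.12×20.8) = 0.004036 K/W
R_total = 0.1077 K/W
Q = ΔT/R_total = 75/0.1077

Q ≈ 697 W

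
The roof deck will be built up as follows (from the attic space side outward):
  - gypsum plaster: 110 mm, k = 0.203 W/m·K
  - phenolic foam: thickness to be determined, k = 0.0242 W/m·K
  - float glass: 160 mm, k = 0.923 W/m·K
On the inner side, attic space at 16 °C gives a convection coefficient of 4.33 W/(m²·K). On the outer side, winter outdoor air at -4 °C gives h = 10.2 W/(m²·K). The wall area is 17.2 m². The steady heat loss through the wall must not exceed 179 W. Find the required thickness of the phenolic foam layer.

L ≈ 21.2 mm

Model the wall as resistances in series:
R_inner film = 1/(h_i·A) = 1/(4.33×17.2) = 0.01343 K/W
R_gypsum plaster = L/(kA) = 0.11/(0.203×17.2) = 0.0315 K/W
R_float glass = L/(kA) = 0.16/(0.923×17.2) = 0.01008 K/W
R_outer film = 1/(h_o·A) = 1/(10.2×17.2) = 0.0057 K/W
Sum of the known resistances R_other = 0.06071 K/W
Required total resistance R_tot = ΔT/Q_allow = 20/179 = 0.1117 K/W
R_phenolic foam = R_tot − R_other = 0.05102 K/W
L = R·k·A = 0.05102×0.0242×17.2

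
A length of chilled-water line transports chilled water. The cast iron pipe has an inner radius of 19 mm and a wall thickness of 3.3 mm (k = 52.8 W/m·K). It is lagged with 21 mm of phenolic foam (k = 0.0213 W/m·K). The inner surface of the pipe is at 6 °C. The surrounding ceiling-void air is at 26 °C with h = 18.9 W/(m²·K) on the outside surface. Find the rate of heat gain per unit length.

For a radial system each layer contributes R = ln(r_out/r_in)/(2πkL); films add R = 1/(hA).
R_cast iron pipe wall = ln(22.3/19)/(2π×52.8×1) = 4.827×10^-4 K/W
R_phenolic foam = ln(43.3/22.3)/(2π×0.0213×1) = 4.958 K/W
R_outer film = 1/(h_o·2πr_oL) = 1/(18.9×2π×0.0433×1) = 0.1945 K/W
R_total = 5.153 K/W
Q = ΔT/R_total = 20/5.153

q′ ≈ 3.88 W/m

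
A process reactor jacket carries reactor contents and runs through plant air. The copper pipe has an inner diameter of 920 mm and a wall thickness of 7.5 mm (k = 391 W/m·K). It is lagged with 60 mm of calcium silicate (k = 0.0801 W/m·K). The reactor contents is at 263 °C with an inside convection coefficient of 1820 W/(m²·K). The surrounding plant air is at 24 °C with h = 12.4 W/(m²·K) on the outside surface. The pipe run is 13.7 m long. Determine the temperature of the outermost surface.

T ≈ 46 °C

Treating each annulus and film as a series resistance:
R_inner film = 1/(h_i·2πr₁L) = 1/(1820×2π×0.46×13.7) = 1.388×10^-5 K/W
R_copper pipe wall = ln(467.5/460)/(2π×391×13.7) = 4.805×10^-7 K/W
R_calcium silicate = ln(527.5/467.5)/(2π×0.0801×13.7) = 0.01751 K/W
R_outer film = 1/(h_o·2πr_oL) = 1/(12.4×2π×0.5275×13.7) = 0.001776 K/W
R_total = 0.0193 K/W
Q = ΔT/R_total = 239/0.0193
Q = 12400 W
T_interface = T_inner − Q·ΣR(inner→interface) = 263 − 12400×0.01753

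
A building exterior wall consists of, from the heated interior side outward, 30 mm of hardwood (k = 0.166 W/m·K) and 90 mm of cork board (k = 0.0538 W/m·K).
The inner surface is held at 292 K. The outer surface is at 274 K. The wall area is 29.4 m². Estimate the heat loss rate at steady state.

Q ≈ 286 W

Treating each layer as a thermal resistance in series:
R_hardwood = L/(kA) = 0.03/(0.166×29.4) = 0.006147 K/W
R_cork board = L/(kA) = 0.09/(0.0538×29.4) = 0.0569 K/W
R_total = 0.06305 K/W
Q = ΔT / R_total = 18 / 0.06305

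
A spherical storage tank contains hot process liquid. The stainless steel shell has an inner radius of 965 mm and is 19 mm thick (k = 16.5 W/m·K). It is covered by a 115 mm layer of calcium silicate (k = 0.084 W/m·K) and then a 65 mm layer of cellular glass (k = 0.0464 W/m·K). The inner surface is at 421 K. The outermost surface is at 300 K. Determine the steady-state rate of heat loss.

Q ≈ 644 W

Radial (spherical) resistances in series:
R_stainless steel shell = (1/0.965 − 1/0.984)/(4π×16.5) = 9.65×10^-5 K/W
R_calcium silicate = (1/0.984 − 1/1.099)/(4π×0.084) = 0.1007 K/W
R_cellular glass = (1/1.099 − 1/1.164)/(4π×0.0464) = 0.08714 K/W
R_total = 0.188 K/W
Q = ΔT/R_total = 121/0.188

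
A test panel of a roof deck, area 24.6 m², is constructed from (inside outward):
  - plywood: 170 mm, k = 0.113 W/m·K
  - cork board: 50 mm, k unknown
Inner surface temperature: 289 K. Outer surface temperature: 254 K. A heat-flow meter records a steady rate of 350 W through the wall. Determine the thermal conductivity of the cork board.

k ≈ 0.0523 W/(m·K)

Series thermal resistances:
R_plywood = L/(kA) = 0.17/(0.113×24.6) = 0.06116 K/W
Sum of known resistances R_other = 0.06116 K/W
Total R = ΔT/Q = 35/350 = 0.1 K/W
R_cork board = R_total − R_other = 0.03884 K/W
k = L/(R·A) = 0.05/(0.03884×24.6)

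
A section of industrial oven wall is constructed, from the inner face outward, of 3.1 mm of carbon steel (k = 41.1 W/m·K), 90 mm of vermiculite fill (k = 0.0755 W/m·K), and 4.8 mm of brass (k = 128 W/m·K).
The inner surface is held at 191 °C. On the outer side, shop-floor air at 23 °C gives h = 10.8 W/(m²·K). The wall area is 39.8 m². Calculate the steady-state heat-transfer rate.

Q ≈ 5200 W

Thermal resistances in series:
R_carbon steel = L/(kA) = 0.0031/(41.1×39.8) = 1.895×10^-6 K/W
R_vermiculite fill = L/(kA) = 0.09/(0.0755×39.8) = 0.02995 K/W
R_brass = L/(kA) = 0.0048/(128×39.8) = 9.422×10^-7 K/W
R_outer film = 1/(h_o·A) = 1/(10.8×39.8) = 0.002326 K/W
R_total = 0.03228 K/W
Q = ΔT / R_total = 168 / 0.03228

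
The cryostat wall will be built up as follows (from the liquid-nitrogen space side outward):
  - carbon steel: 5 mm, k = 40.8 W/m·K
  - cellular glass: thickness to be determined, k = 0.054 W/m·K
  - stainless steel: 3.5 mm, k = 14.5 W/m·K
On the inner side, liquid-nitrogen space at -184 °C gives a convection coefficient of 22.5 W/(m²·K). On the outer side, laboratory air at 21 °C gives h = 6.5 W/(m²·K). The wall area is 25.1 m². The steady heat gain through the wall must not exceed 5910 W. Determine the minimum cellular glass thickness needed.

L ≈ 36.3 mm

Thermal resistances in series:
R_inner film = 1/(h_i·A) = 1/(22.5×25.1) = 0.001771 K/W
R_carbon steel = L/(kA) = 0.005/(40.8×25.1) = 4.882×10^-6 K/W
R_stainless steel = L/(kA) = 0.0035/(14.5×25.1) = 9.617×10^-6 K/W
R_outer film = 1/(h_o·A) = 1/(6.5×25.1) = 0.006129 K/W
Sum of the known resistances R_other = 0.007915 K/W
Required total resistance R_tot = ΔT/Q_allow = 205/5910 = 0.03469 K/W
R_cellular glass = R_tot − R_other = 0.02677 K/W
L = R·k·A = 0.02677×0.054×25.1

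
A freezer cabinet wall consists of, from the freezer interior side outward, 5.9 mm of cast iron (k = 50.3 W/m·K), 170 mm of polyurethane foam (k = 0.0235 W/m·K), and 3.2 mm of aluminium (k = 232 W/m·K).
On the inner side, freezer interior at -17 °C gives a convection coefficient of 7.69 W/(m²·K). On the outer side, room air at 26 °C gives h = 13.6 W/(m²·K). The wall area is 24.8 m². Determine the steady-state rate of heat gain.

Q ≈ 143 W

Series thermal resistances:
R_inner film = 1/(h_i·A) = 1/(7.69×24.8) = 0.005244 K/W
R_cast iron = L/(kA) = 0.0059/(50.3×24.8) = 4.73×10^-6 K/W
R_polyurethane foam = L/(kA) = 0.17/(0.0235×24.8) = 0.2917 K/W
R_aluminium = L/(kA) = 0.0032/(232×24.8) = 5.562×10^-7 K/W
R_outer film = 1/(h_o·A) = 1/(13.6×24.8) = 0.002965 K/W
R_total = 0.2999 K/W
Q = ΔT / R_total = 43 / 0.2999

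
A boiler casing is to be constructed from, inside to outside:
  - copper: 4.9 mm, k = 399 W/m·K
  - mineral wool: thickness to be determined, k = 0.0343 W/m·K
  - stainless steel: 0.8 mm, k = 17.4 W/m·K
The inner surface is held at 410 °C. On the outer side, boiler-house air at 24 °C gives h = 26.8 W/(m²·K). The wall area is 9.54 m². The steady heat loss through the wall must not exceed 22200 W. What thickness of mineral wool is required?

Treating each layer as a thermal resistance in series:
R_copper = L/(kA) = 0.0049/(399×9.54) = 1.287×10^-6 K/W
R_stainless steel = L/(kA) = 0.0008/(17.4×9.54) = 4.819×10^-6 K/W
R_outer film = 1/(h_o·A) = 1/(26.8×9.54) = 0.003911 K/W
Sum of the known resistances R_other = 0.003917 K/W
Required total resistance R_tot = ΔT/Q_allow = 386/22200 = 0.01739 K/W
R_mineral wool = R_tot − R_other = 0.01347 K/W
L = R·k·A = 0.01347×0.0343×9.54

L ≈ 4.41 mm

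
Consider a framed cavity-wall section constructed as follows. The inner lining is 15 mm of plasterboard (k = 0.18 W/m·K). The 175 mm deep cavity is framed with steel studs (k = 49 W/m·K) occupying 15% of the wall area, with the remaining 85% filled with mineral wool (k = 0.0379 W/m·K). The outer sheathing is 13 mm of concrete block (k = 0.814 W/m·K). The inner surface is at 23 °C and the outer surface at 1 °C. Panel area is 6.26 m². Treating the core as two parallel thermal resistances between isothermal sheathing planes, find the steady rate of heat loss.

Sheathing layers in series; stud and cavity paths in parallel between them.
R_inner = 0.015/(0.18×6.26) = 0.01331 K/W
R_stud  = 0.175/(49×0.15×6.26) = 0.003803 K/W
R_cav   = 0.175/(0.0379×0.85×6.26) = 0.8678 K/W
1/R_core = 1/R_stud + 1/R_cav → R_core = 0.003787 K/W
R_outer = 0.013/(0.814×6.26) = 0.002551 K/W
R_total = 0.01965 K/W
Q = ΔT/R_total = 22/0.01965

Q ≈ 1120 W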